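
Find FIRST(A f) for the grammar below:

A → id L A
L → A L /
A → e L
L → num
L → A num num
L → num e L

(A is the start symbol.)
{ 'e', 'id' }

FIRST sets of the non-terminals involved (from the grammar, by fixed-point iteration):
  FIRST(A) = { 'e', 'id' }

To compute FIRST(A f), process the symbols left to right:
Symbol A is a non-terminal. Add FIRST(A) \ {ε} = { 'e', 'id' }
A is not nullable (ε ∉ FIRST(A)), so stop here.
FIRST(A f) = { 'e', 'id' }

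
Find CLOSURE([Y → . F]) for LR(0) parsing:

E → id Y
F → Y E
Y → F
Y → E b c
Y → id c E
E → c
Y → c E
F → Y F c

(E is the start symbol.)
To compute CLOSURE, for each item [A → α.Bβ] where B is a non-terminal, add [B → .γ] for all productions B → γ; repeat for the newly added items until nothing changes.

Start with: [Y → . F]
  [Y → . F] has the dot before F: add [F → . Y E], [F → . Y F c]
  [F → . Y E] has the dot before Y: add [Y → . E b c], [Y → . id c E], [Y → . c E]
  [Y → . E b c] has the dot before E: add [E → . id Y], [E → . c]
No further items can be added.

CLOSURE = { [E → . c], [E → . id Y], [F → . Y E], [F → . Y F c], [Y → . E b c], [Y → . F], [Y → . c E], [Y → . id c E] }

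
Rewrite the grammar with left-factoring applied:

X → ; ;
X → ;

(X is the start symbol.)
Left-factoring transforms A → αβ₁ | αβ₂ into A → αA' and A' → β₁ | β₂
(α is the longest common prefix among the alternatives). Repeat until
no nonterminal has two alternatives with a common prefix.

Round 1: X has alternatives sharing prefix ';'. Introduce X': X → ; X'
  Add: X' → ;
  Add: X' → ε

No remaining common prefixes — done.

Resulting grammar:
X → ; X'
X' → ;
X' → ε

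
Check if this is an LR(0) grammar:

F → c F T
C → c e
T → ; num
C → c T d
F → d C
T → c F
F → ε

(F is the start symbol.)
A grammar is LR(0) if no state in the canonical LR(0) collection has:
  - both a shift item (dot before a terminal) and a complete item (shift-reduce conflict), or
  - two or more complete items (reduce-reduce conflict; the accept item [F' → F .] counts as a complete item here).

Augment with F' → F and build the canonical LR(0) collection (I0 = CLOSURE({[F' → . F]}), then GOTO on every symbol after a dot until no new states appear). It has 15 states:
  I0: { [F → . c F T], [F → . d C], [F → .], [F' → . F] }  — shift, reduce
  I1: { [F' → F .] }  — accept
  I2: { [F → . c F T], [F → . d C], [F → .], [F → c . F T] }  — shift, reduce
  I3: { [C → . c T d], [C → . c e], [F → d . C] }  — shift
  I4: { [F → d C .] }  — reduce
  I5: { [C → c . T d], [C → c . e], [T → . ; num], [T → . c F] }  — shift
  I6: { [T → ; . num] }  — shift
  I7: { [C → c T . d] }  — shift
  I8: { [F → . c F T], [F → . d C], [F → .], [T → c . F] }  — shift, reduce
  I9: { [C → c e .] }  — reduce
  I10: { [T → c F .] }  — reduce
  I11: { [C → c T d .] }  — reduce
  I12: { [T → ; num .] }  — reduce
  I13: { [F → c F . T], [T → . ; num], [T → . c F] }  — shift
  I14: { [F → c F T .] }  — reduce

Conflict in state I0:
  Shift-reduce conflict between [F → .] and [F → . c F T]
So the grammar is NOT LR(0).

Answer: No. Shift-reduce conflict between [F → .] and [F → . c F T]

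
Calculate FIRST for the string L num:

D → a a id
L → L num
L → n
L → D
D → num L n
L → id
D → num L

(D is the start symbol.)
{ 'a', 'id', 'n', 'num' }

FIRST sets of the non-terminals involved (from the grammar, by fixed-point iteration):
  FIRST(L) = { 'a', 'id', 'n', 'num' }

To compute FIRST(L num), process the symbols left to right:
Symbol L is a non-terminal. Add FIRST(L) \ {ε} = { 'a', 'id', 'n', 'num' }
L is not nullable (ε ∉ FIRST(L)), so stop here.
FIRST(L num) = { 'a', 'id', 'n', 'num' }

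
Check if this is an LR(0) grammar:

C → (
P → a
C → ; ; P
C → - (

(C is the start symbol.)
Yes, the grammar is LR(0)

Augment with C' → C and build the canonical LR(0) collection (I0 = CLOSURE({[C' → . C]}), then GOTO on every symbol after a dot until no new states appear). It has 9 states:
  I0: { [C → . (], [C → . - (], [C → . ; ; P], [C' → . C] }  — shift
  I1: { [C → ( .] }  — reduce
  I2: { [C → - . (] }  — shift
  I3: { [C → ; . ; P] }  — shift
  I4: { [C' → C .] }  — accept
  I5: { [C → ; ; . P], [P → . a] }  — shift
  I6: { [C → ; ; P .] }  — reduce
  I7: { [P → a .] }  — reduce
  I8: { [C → - ( .] }  — reduce

Every state is either a pure shift/goto state or contains exactly one complete item and nothing to shift — no conflicts. The grammar is LR(0).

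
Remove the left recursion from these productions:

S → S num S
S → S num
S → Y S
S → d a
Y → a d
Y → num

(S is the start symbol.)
S is directly left-recursive. The standard transformation for
  A → A α₁ | ... | A α_m | β₁ | ... | β_n
is
  A  → β₁ A' | ... | β_n A'
  A' → α₁ A' | ... | α_m A' | ε

S → Y S becomes S → Y S S'
S → d a becomes S → d a S'
S → S num S becomes S' → num S S'
S → S num becomes S' → num S'
Add S' → ε

Productions for other non-terminals are unchanged:
  Y → a d
  Y → num

Resulting grammar:
S → Y S S'
S → d a S'
S' → num S S'
S' → num S'
S' → ε
Y → a d
Y → num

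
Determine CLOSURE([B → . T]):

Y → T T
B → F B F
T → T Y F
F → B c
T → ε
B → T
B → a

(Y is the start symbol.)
Start with: [B → . T]
  [B → . T] has the dot before T: add [T → . T Y F], [T → .]
No further items can be added.

CLOSURE = { [B → . T], [T → . T Y F], [T → .] }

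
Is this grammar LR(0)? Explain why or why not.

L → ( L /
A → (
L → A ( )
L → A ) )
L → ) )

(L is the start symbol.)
Augment with L' → L and build the canonical LR(0) collection (I0 = CLOSURE({[L' → . L]}), then GOTO on every symbol after a dot until no new states appear). It has 12 states:
  I0: { [A → . (], [L → . ( L /], [L → . ) )], [L → . A ( )], [L → . A ) )], [L' → . L] }  — shift
  I1: { [A → ( .], [A → . (], [L → ( . L /], [L → . ( L /], [L → . ) )], [L → . A ( )], [L → . A ) )] }  — shift, reduce
  I2: { [L → ) . )] }  — shift
  I3: { [L → A . ( )], [L → A . ) )] }  — shift
  I4: { [L' → L .] }  — accept
  I5: { [L → A ( . )] }  — shift
  I6: { [L → A ) . )] }  — shift
  I7: { [L → A ) ) .] }  — reduce
  I8: { [L → A ( ) .] }  — reduce
  I9: { [L → ) ) .] }  — reduce
  I10: { [L → ( L . /] }  — shift
  I11: { [L → ( L / .] }  — reduce

Conflict in state I1:
  Shift-reduce conflict between [A → ( .] and [A → . (]
So the grammar is NOT LR(0).

Answer: No. Shift-reduce conflict between [A → ( .] and [A → . (]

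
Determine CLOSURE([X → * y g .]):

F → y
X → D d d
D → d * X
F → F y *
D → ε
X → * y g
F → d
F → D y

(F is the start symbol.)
{ [X → * y g .] }

To compute CLOSURE, for each item [A → α.Bβ] where B is a non-terminal, add [B → .γ] for all productions B → γ; repeat for the newly added items until nothing changes.

Start with: [X → * y g .]
The dot is at the end, so nothing is added.

CLOSURE = { [X → * y g .] }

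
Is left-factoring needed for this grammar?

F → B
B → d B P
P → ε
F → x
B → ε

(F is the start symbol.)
Left-factoring is needed when two productions for the same non-terminal
share a common prefix on the right-hand side.

Productions for F:
  F → B
  F → x
Productions for B:
  B → d B P
  B → ε

No common prefixes found.

Answer: No, left-factoring is not needed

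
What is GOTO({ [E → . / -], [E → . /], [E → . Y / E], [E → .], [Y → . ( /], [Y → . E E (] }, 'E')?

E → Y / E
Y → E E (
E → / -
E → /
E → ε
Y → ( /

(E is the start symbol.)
{ [E → . / -], [E → . /], [E → . Y / E], [E → .], [Y → . ( /], [Y → . E E (], [Y → E . E (] }

GOTO(I, 'E') = CLOSURE({ [A → αX.β] : [A → α.Xβ] ∈ I, X = 'E' })

Items with dot before 'E', with the dot advanced:
  [Y → . E E (] → [Y → E . E (]
Closure of the advanced items:
  [Y → E . E (] has the dot before E: add [E → . Y / E], [E → . / -], [E → . /], [E → .]
  [E → . Y / E] has the dot before Y: add [Y → . E E (], [Y → . ( /]

GOTO = { [E → . / -], [E → . /], [E → . Y / E], [E → .], [Y → . ( /], [Y → . E E (], [Y → E . E (] }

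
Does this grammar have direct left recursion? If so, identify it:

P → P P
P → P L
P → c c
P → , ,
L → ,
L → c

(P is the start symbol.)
Yes, P is left-recursive

P → P P: LEFT RECURSIVE (starts with P)
P → P L: LEFT RECURSIVE (starts with P)
P → c c: starts with c
P → , ,: starts with ','
L → ,: starts with ','
L → c: starts with c

The grammar has direct left recursion on: P.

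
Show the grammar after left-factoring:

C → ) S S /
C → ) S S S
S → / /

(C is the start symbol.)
Left-factoring transforms A → αβ₁ | αβ₂ into A → αA' and A' → β₁ | β₂
(α is the longest common prefix among the alternatives). Repeat until
no nonterminal has two alternatives with a common prefix.

Round 1: C has alternatives sharing prefix ') S S'. Introduce C': C → ) S S C'
  Add: C' → /
  Add: C' → S

No remaining common prefixes — done.

Resulting grammar:
C → ) S S C'
C' → /
C' → S
S → / /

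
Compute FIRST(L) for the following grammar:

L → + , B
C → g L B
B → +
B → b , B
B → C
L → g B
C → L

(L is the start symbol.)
From L → + , B:
  - '+' is a terminal: add '+' and stop
From L → g B:
  - g is a terminal: add 'g' and stop

Collecting: FIRST(L) = { '+', 'g' }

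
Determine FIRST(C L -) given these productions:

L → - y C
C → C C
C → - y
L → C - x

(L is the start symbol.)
FIRST sets of the non-terminals involved (from the grammar, by fixed-point iteration):
  FIRST(C) = { '-' }

To compute FIRST(C L -), process the symbols left to right:
Symbol C is a non-terminal. Add FIRST(C) \ {ε} = { '-' }
C is not nullable (ε ∉ FIRST(C)), so stop here.
FIRST(C L -) = { '-' }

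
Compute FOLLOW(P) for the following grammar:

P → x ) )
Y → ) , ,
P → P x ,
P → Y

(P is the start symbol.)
To compute FOLLOW(P), find every occurrence of P on a right-hand side N → α P β: add FIRST(β) \ {ε}, and if β is empty or nullable also add FOLLOW(N). Iterate to a fixed point.

P is the start symbol, so $ ∈ FOLLOW(P).
In P → P x ,: P is followed by x ',', add FIRST(x ',') \ {ε} = { 'x' }

Taking the union: FOLLOW(P) = { $, 'x' }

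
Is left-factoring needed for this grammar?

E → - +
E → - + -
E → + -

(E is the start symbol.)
Left-factoring is needed when two productions for the same non-terminal
share a common prefix on the right-hand side.

Productions for E:
  E → - +
  E → - + -
  E → + -

Found common prefix '- +' in productions for E

Answer: Yes, E has productions with common prefix '- +'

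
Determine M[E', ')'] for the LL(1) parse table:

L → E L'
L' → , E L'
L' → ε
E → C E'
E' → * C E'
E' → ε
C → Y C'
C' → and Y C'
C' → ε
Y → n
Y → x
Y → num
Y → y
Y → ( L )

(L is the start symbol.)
To find M[E', ')'], we find productions for E' where ')' is in the predict set (PREDICT(N → α) = (FIRST(α) \ {ε}) ∪ (FOLLOW(N) if α ⇒* ε)).

Relevant sets:
  FOLLOW(E') = { $, ')', ',' }

E' → * C E': PREDICT = { '*' }
E' → ε: PREDICT = { $, ')', ',' }
  ')' is in predict set, so this production goes in M[E', ')']

M[E', ')'] = E' → ε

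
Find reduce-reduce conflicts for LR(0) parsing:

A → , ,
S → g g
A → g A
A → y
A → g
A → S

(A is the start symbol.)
Yes — I7: [A → g .] vs [S → g g .]

Augment with A' → A and build the canonical LR(0) collection (I0 = CLOSURE({[A' → . A]}), then GOTO on every symbol after a dot until no new states appear). It has 9 states:
  I0: { [A → . , ,], [A → . S], [A → . g A], [A → . g], [A → . y], [A' → . A], [S → . g g] }  — shift
  I1: { [A → , . ,] }  — shift
  I2: { [A' → A .] }  — accept
  I3: { [A → S .] }  — reduce
  I4: { [A → . , ,], [A → . S], [A → . g A], [A → . g], [A → . y], [A → g . A], [A → g .], [S → . g g], [S → g . g] }  — shift, reduce
  I5: { [A → y .] }  — reduce
  I6: { [A → g A .] }  — reduce
  I7: { [A → . , ,], [A → . S], [A → . g A], [A → . g], [A → . y], [A → g . A], [A → g .], [S → . g g], [S → g . g], [S → g g .] }  — shift, 2 reduces
  I8: { [A → , , .] }  — reduce

I7 contains complete items [A → g .], [S → g g .] — reduce-reduce conflict.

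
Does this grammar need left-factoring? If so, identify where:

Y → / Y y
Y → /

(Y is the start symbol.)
Left-factoring is needed when two productions for the same non-terminal
share a common prefix on the right-hand side.

Productions for Y:
  Y → / Y y
  Y → /

Found common prefix '/' in productions for Y

Answer: Yes, Y has productions with common prefix '/'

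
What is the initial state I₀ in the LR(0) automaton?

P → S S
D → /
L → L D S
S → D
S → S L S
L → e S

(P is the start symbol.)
{ [D → . /], [P → . S S], [P' → . P], [S → . D], [S → . S L S] }

First, augment the grammar with P' → P
I₀ = CLOSURE({ [P' → . P] }):
  [P' → . P] has the dot before P: add [P → . S S]
  [P → . S S] has the dot before S: add [S → . D], [S → . S L S]
  [S → . D] has the dot before D: add [D → . /]
No further items can be added.

I₀ = { [D → . /], [P → . S S], [P' → . P], [S → . D], [S → . S L S] }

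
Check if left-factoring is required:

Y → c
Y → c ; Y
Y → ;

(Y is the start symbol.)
Yes, Y has productions with common prefix 'c'

Left-factoring is needed when two productions for the same non-terminal
share a common prefix on the right-hand side.

Productions for Y:
  Y → c
  Y → c ; Y
  Y → ;

Found common prefix 'c' in productions for Y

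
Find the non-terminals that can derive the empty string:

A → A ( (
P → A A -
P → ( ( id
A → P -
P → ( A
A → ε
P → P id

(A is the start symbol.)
A non-terminal is nullable if it can derive ε (the empty string): either it has an ε-production, or it has a production whose right-hand side consists entirely of nullable non-terminals.

ε-productions: A → ε
So A is immediately nullable.
No further non-terminal can be added: every production for the remaining non-terminals contains a terminal or a non-nullable non-terminal.
Nullable = { 'A' }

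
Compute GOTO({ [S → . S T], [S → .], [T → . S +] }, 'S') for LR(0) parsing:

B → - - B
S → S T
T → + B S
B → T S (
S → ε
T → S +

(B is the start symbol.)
{ [S → . S T], [S → .], [S → S . T], [T → . + B S], [T → . S +], [T → S . +] }

GOTO(I, 'S') = CLOSURE({ [A → αX.β] : [A → α.Xβ] ∈ I, X = 'S' })

Items with dot before 'S', with the dot advanced:
  [S → . S T] → [S → S . T]
  [T → . S +] → [T → S . +]
Closure of the advanced items:
  [S → S . T] has the dot before T: add [T → . + B S], [T → . S +]
  [T → . S +] has the dot before S: add [S → . S T], [S → .]

GOTO = { [S → . S T], [S → .], [S → S . T], [T → . + B S], [T → . S +], [T → S . +] }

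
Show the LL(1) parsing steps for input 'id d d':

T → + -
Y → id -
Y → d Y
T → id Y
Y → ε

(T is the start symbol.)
Stack is shown with the top on the left.

Stack   Input     Action
------------------------
T $     id d d $  output T → id Y
id Y $  id d d $  match 'id'
Y $     d d $     output Y → d Y
d Y $   d d $     match 'd'
Y $     d $       output Y → d Y
d Y $   d $       match 'd'
Y $     $         output Y → ε
$       $         accept

The string is accepted.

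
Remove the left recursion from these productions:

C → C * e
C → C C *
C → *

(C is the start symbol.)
C is directly left-recursive. The standard transformation for
  A → A α₁ | ... | A α_m | β₁ | ... | β_n
is
  A  → β₁ A' | ... | β_n A'
  A' → α₁ A' | ... | α_m A' | ε

C → * becomes C → * C'
C → C * e becomes C' → * e C'
C → C C * becomes C' → C * C'
Add C' → ε

Resulting grammar:
C → * C'
C' → * e C'
C' → C * C'
C' → ε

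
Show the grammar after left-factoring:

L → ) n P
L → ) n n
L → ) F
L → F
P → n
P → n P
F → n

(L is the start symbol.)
L → ) L'
L' → n L''
L'' → P
L'' → n
L' → F
L → F
P → n P'
P' → ε
P' → P
F → n

Left-factoring transforms A → αβ₁ | αβ₂ into A → αA' and A' → β₁ | β₂
(α is the longest common prefix among the alternatives). Repeat until
no nonterminal has two alternatives with a common prefix.

Round 1: L has alternatives sharing prefix ')'. Introduce L': L → ) L'
  Add: L' → n P
  Add: L' → n n
  Add: L' → F

Round 2: L' has alternatives sharing prefix 'n'. Introduce L'': L' → n L''
  Add: L'' → P
  Add: L'' → n

Round 3: P has alternatives sharing prefix 'n'. Introduce P': P → n P'
  Add: P' → ε
  Add: P' → P

No remaining common prefixes — done.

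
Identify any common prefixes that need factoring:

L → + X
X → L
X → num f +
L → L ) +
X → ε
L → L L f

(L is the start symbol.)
Yes, L has productions with common prefix 'L'

Left-factoring is needed when two productions for the same non-terminal
share a common prefix on the right-hand side.

Productions for L:
  L → + X
  L → L ) +
  L → L L f
Productions for X:
  X → L
  X → num f +
  X → ε

Found common prefix 'L' in productions for L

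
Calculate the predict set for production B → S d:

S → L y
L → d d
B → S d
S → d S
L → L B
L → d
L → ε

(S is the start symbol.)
{ 'd', 'y' }

PREDICT(B → S d) = (FIRST(RHS) \ {ε}) ∪ (FOLLOW(B) if ε ∈ FIRST(RHS), i.e. RHS ⇒* ε)
FIRST(S) = { 'd', 'y' }
FIRST(S d) = { 'd', 'y' }
ε ∉ FIRST(S d), so FOLLOW(B) is not added.
PREDICT(B → S d) = { 'd', 'y' }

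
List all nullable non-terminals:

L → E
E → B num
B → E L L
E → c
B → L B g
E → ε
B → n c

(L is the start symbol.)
{ 'B', 'E', 'L' }

A non-terminal is nullable if it can derive ε (the empty string): either it has an ε-production, or it has a production whose right-hand side consists entirely of nullable non-terminals.

ε-productions: E → ε
So E is immediately nullable.
L → E: every symbol on the right is nullable, so L is nullable too.
B → E L L: every symbol on the right is nullable, so B is nullable too.
Every non-terminal is now nullable.
Nullable = { 'B', 'E', 'L' }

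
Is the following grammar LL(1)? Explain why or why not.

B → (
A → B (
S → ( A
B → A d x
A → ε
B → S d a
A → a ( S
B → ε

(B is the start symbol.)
Relevant sets:
  FIRST(A) = { '(', 'a', 'd', ε }
  FIRST(S) = { '(' }
  FIRST(B) = { '(', 'a', 'd', ε }
  FOLLOW(B) = { $, '(' }
  FOLLOW(A) = { 'd' }

For B:
  PREDICT(B → '(') = { '(' }
  PREDICT(B → A d x) = { '(', 'a', 'd' }
  PREDICT(B → S d a) = { '(' }
  PREDICT(B → ε) = { $, '(' }
For A:
  PREDICT(A → B '(') = { '(', 'a', 'd' }
  PREDICT(A → ε) = { 'd' }
  PREDICT(A → a '(' S) = { 'a' }
S has a single production, so nothing to check there.

Conflict found: Predict set conflict for B: { '(' }
The grammar is NOT LL(1).

Answer: No. Predict set conflict for B: { '(' }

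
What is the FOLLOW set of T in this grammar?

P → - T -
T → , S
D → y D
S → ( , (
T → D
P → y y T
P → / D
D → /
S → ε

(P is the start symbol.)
{ $, '-' }

In P → - T -: T is followed by '-', add FIRST('-') \ {ε} = { '-' }
In P → y y T: T is at the end, add FOLLOW(P)

The FOLLOW sets referred to above (computed the same way, to a fixed point):
  FOLLOW(P) = { $ }

Taking the union: FOLLOW(T) = { $, '-' }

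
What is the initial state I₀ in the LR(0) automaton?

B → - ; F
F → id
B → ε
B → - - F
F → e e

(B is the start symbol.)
{ [B → . - - F], [B → . - ; F], [B → .], [B' → . B] }

First, augment the grammar with B' → B
I₀ = CLOSURE({ [B' → . B] }):
  [B' → . B] has the dot before B: add [B → . - ; F], [B → .], [B → . - - F]
No further items can be added.

I₀ = { [B → . - - F], [B → . - ; F], [B → .], [B' → . B] }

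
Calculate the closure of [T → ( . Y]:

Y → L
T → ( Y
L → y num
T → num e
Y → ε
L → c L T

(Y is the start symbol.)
{ [L → . c L T], [L → . y num], [T → ( . Y], [Y → . L], [Y → .] }

To compute CLOSURE, for each item [A → α.Bβ] where B is a non-terminal, add [B → .γ] for all productions B → γ; repeat for the newly added items until nothing changes.

Start with: [T → ( . Y]
  [T → ( . Y] has the dot before Y: add [Y → . L], [Y → .]
  [Y → . L] has the dot before L: add [L → . y num], [L → . c L T]
No further items can be added.

CLOSURE = { [L → . c L T], [L → . y num], [T → ( . Y], [Y → . L], [Y → .] }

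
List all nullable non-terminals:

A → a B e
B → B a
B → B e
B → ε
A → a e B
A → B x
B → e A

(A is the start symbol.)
ε-productions: B → ε
So B is immediately nullable.
No further non-terminal can be added: every production for the remaining non-terminals contains a terminal or a non-nullable non-terminal.
Nullable = { 'B' }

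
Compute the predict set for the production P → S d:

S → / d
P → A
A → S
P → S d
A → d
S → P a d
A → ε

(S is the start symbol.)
PREDICT(P → S d) = (FIRST(RHS) \ {ε}) ∪ (FOLLOW(P) if ε ∈ FIRST(RHS), i.e. RHS ⇒* ε)
FIRST(S) = { '/', 'a', 'd' }
FIRST(S d) = { '/', 'a', 'd' }
ε ∉ FIRST(S d), so FOLLOW(P) is not added.
PREDICT(P → S d) = { '/', 'a', 'd' }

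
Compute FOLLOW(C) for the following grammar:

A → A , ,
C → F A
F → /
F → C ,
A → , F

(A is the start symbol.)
To compute FOLLOW(C), find every occurrence of C on a right-hand side N → α C β: add FIRST(β) \ {ε}, and if β is empty or nullable also add FOLLOW(N). Iterate to a fixed point.

In F → C ,: C is followed by ',', add FIRST(',') \ {ε} = { ',' }

Taking the union: FOLLOW(C) = { ',' }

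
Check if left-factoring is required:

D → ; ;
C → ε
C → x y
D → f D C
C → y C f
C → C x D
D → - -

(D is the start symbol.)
No, left-factoring is not needed

Left-factoring is needed when two productions for the same non-terminal
share a common prefix on the right-hand side.

Productions for D:
  D → ; ;
  D → f D C
  D → - -
Productions for C:
  C → ε
  C → x y
  C → y C f
  C → C x D

No common prefixes found.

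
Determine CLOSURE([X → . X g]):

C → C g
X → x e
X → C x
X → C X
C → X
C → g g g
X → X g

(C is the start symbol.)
{ [C → . C g], [C → . X], [C → . g g g], [X → . C X], [X → . C x], [X → . X g], [X → . x e] }

Start with: [X → . X g]
  [X → . X g] has the dot before X: add [X → . x e], [X → . C x], [X → . C X]
  [X → . C x] has the dot before C: add [C → . C g], [C → . X], [C → . g g g]
No further items can be added.

CLOSURE = { [C → . C g], [C → . X], [C → . g g g], [X → . C X], [X → . C x], [X → . X g], [X → . x e] }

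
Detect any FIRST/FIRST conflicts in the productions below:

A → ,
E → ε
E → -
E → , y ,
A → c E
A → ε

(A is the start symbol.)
A FIRST/FIRST conflict occurs when two productions N → α and N → β for the same non-terminal have FIRST(α) ∩ FIRST(β) ≠ ∅ (with ε ∈ FIRST of a nullable right-hand side, so two nullable alternatives also conflict).

Productions for A:
  A → ,: FIRST = { ',' }
  A → c E: FIRST = { 'c' }
  A → ε: FIRST = { ε }
Productions for E:
  E → ε: FIRST = { ε }
  E → -: FIRST = { '-' }
  E → , y ,: FIRST = { ',' }

All alternatives of each non-terminal have pairwise disjoint FIRST sets.

Answer: No FIRST/FIRST conflicts.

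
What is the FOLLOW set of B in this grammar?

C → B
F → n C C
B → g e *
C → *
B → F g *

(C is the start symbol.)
{ $, '*', 'g', 'n' }

To compute FOLLOW(B), find every occurrence of B on a right-hand side N → α B β: add FIRST(β) \ {ε}, and if β is empty or nullable also add FOLLOW(N). Iterate to a fixed point.

In C → B: B is at the end, add FOLLOW(C)

The FOLLOW sets referred to above (computed the same way, to a fixed point):
  FOLLOW(C) = { $, '*', 'g', 'n' }

Taking the union: FOLLOW(B) = { $, '*', 'g', 'n' }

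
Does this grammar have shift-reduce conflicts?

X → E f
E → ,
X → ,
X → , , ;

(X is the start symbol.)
Yes — I1: [E → , .] vs [X → , . , ;]

A shift-reduce conflict occurs when an LR(0) state has both:
  - a complete (reduce) item [A → α .] (dot at the end), and
  - a shift item [B → β . c γ] (dot before a terminal).

Augment with X' → X and build the canonical LR(0) collection (I0 = CLOSURE({[X' → . X]}), then GOTO on every symbol after a dot until no new states appear). It has 7 states:
  I0: { [E → . ,], [X → . , , ;], [X → . ,], [X → . E f], [X' → . X] }  — shift
  I1: { [E → , .], [X → , . , ;], [X → , .] }  — shift, 2 reduces
  I2: { [X → E . f] }  — shift
  I3: { [X' → X .] }  — accept
  I4: { [X → E f .] }  — reduce
  I5: { [X → , , . ;] }  — shift
  I6: { [X → , , ; .] }  — reduce

I1 contains reduce items [E → , .], [X → , .] and shift item [X → , . , ;] — shift-reduce conflict.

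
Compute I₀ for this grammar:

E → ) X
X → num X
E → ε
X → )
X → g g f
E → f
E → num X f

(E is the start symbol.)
First, augment the grammar with E' → E
I₀ = CLOSURE({ [E' → . E] }):
  [E' → . E] has the dot before E: add [E → . ) X], [E → .], [E → . f], [E → . num X f]
No further items can be added.

I₀ = { [E → . ) X], [E → . f], [E → . num X f], [E → .], [E' → . E] }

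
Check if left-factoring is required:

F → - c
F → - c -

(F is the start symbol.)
Left-factoring is needed when two productions for the same non-terminal
share a common prefix on the right-hand side.

Productions for F:
  F → - c
  F → - c -

Found common prefix '- c' in productions for F

Answer: Yes, F has productions with common prefix '- c'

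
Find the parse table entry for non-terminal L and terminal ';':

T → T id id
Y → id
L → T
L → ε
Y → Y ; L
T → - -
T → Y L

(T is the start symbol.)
To find M[L, ';'], we find productions for L where ';' is in the predict set (PREDICT(N → α) = (FIRST(α) \ {ε}) ∪ (FOLLOW(N) if α ⇒* ε)).

Relevant sets:
  FIRST(T) = { '-', 'id' }
  FOLLOW(L) = { $, '-', ';', 'id' }

L → T: PREDICT = { '-', 'id' }
L → ε: PREDICT = { $, '-', ';', 'id' }
  ';' is in predict set, so this production goes in M[L, ';']

M[L, ';'] = L → ε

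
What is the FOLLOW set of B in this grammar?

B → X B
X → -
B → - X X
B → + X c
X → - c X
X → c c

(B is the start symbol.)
{ $ }

B is the start symbol, so $ ∈ FOLLOW(B).
In B → X B: B is at the end; this adds FOLLOW(B) to itself — nothing new

Taking the union: FOLLOW(B) = { $ }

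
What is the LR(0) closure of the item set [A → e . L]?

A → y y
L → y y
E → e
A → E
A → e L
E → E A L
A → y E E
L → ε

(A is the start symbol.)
{ [A → e . L], [L → . y y], [L → .] }

Start with: [A → e . L]
  [A → e . L] has the dot before L: add [L → . y y], [L → .]
No further items can be added.

CLOSURE = { [A → e . L], [L → . y y], [L → .] }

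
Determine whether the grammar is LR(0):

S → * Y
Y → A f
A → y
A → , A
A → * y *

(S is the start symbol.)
A grammar is LR(0) if no state in the canonical LR(0) collection has:
  - both a shift item (dot before a terminal) and a complete item (shift-reduce conflict), or
  - two or more complete items (reduce-reduce conflict; the accept item [S' → S .] counts as a complete item here).

Augment with S' → S and build the canonical LR(0) collection (I0 = CLOSURE({[S' → . S]}), then GOTO on every symbol after a dot until no new states appear). It has 12 states:
  I0: { [S → . * Y], [S' → . S] }  — shift
  I1: { [A → . * y *], [A → . , A], [A → . y], [S → * . Y], [Y → . A f] }  — shift
  I2: { [S' → S .] }  — accept
  I3: { [A → * . y *] }  — shift
  I4: { [A → , . A], [A → . * y *], [A → . , A], [A → . y] }  — shift
  I5: { [Y → A . f] }  — shift
  I6: { [S → * Y .] }  — reduce
  I7: { [A → y .] }  — reduce
  I8: { [Y → A f .] }  — reduce
  I9: { [A → , A .] }  — reduce
  I10: { [A → * y . *] }  — shift
  I11: { [A → * y * .] }  — reduce

Every state is either a pure shift/goto state or contains exactly one complete item and nothing to shift — no conflicts. The grammar is LR(0).

Answer: Yes, the grammar is LR(0)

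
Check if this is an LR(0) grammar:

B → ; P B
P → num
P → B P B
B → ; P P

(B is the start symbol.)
No. Shift-reduce conflict between [B → ; P B .] and [B → . ; P B]

Augment with B' → B and build the canonical LR(0) collection (I0 = CLOSURE({[B' → . B]}), then GOTO on every symbol after a dot until no new states appear). It has 10 states:
  I0: { [B → . ; P B], [B → . ; P P], [B' → . B] }  — shift
  I1: { [B → . ; P B], [B → . ; P P], [B → ; . P B], [B → ; . P P], [P → . B P B], [P → . num] }  — shift
  I2: { [B' → B .] }  — accept
  I3: { [B → . ; P B], [B → . ; P P], [P → . B P B], [P → . num], [P → B . P B] }  — shift
  I4: { [B → . ; P B], [B → . ; P P], [B → ; P . B], [B → ; P . P], [P → . B P B], [P → . num] }  — shift
  I5: { [P → num .] }  — reduce
  I6: { [B → . ; P B], [B → . ; P P], [B → ; P B .], [P → . B P B], [P → . num], [P → B . P B] }  — shift, reduce
  I7: { [B → ; P P .] }  — reduce
  I8: { [B → . ; P B], [B → . ; P P], [P → B P . B] }  — shift
  I9: { [P → B P B .] }  — reduce

Conflict in state I6:
  Shift-reduce conflict between [B → ; P B .] and [B → . ; P B]
So the grammar is NOT LR(0).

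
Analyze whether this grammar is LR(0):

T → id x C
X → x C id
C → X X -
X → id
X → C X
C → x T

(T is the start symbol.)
No. Shift-reduce conflict between [T → id x C .] and [C → . x T]

A grammar is LR(0) if no state in the canonical LR(0) collection has:
  - both a shift item (dot before a terminal) and a complete item (shift-reduce conflict), or
  - two or more complete items (reduce-reduce conflict; the accept item [T' → T .] counts as a complete item here).

Augment with T' → T and build the canonical LR(0) collection (I0 = CLOSURE({[T' → . T]}), then GOTO on every symbol after a dot until no new states appear). It has 16 states:
  I0: { [T → . id x C], [T' → . T] }  — shift
  I1: { [T' → T .] }  — accept
  I2: { [T → id . x C] }  — shift
  I3: { [C → . X X -], [C → . x T], [T → id x . C], [X → . C X], [X → . id], [X → . x C id] }  — shift
  I4: { [C → . X X -], [C → . x T], [T → id x C .], [X → . C X], [X → . id], [X → . x C id], [X → C . X] }  — shift, reduce
  I5: { [C → . X X -], [C → . x T], [C → X . X -], [X → . C X], [X → . id], [X → . x C id] }  — shift
  I6: { [X → id .] }  — reduce
  I7: { [C → . X X -], [C → . x T], [C → x . T], [T → . id x C], [X → . C X], [X → . id], [X → . x C id], [X → x . C id] }  — shift
  I8: { [C → . X X -], [C → . x T], [X → . C X], [X → . id], [X → . x C id], [X → C . X], [X → x C . id] }  — shift
  I9: { [C → x T .] }  — reduce
  I10: { [T → id . x C], [X → id .] }  — shift, reduce
  I11: { [C → . X X -], [C → . x T], [X → . C X], [X → . id], [X → . x C id], [X → C . X] }  — shift
  I12: { [C → . X X -], [C → . x T], [C → X . X -], [X → . C X], [X → . id], [X → . x C id], [X → C X .] }  — shift, reduce
  I13: { [X → id .], [X → x C id .] }  — 2 reduces
  I14: { [C → . X X -], [C → . x T], [C → X . X -], [C → X X . -], [X → . C X], [X → . id], [X → . x C id] }  — shift
  I15: { [C → X X - .] }  — reduce

Conflict in state I4:
  Shift-reduce conflict between [T → id x C .] and [C → . x T]
So the grammar is NOT LR(0).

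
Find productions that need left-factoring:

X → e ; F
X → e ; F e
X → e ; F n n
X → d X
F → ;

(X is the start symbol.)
Left-factoring is needed when two productions for the same non-terminal
share a common prefix on the right-hand side.

Productions for X:
  X → e ; F
  X → e ; F e
  X → e ; F n n
  X → d X

Found common prefix 'e ; F' in productions for X

Answer: Yes, X has productions with common prefix 'e ; F'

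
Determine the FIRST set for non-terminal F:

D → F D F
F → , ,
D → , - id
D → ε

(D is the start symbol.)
To compute FIRST(F), examine every production with F on the left-hand side, reading each right-hand side left to right until a non-nullable symbol is reached.

From F → , ,:
  - ',' is a terminal: add ',' and stop

Collecting: FIRST(F) = { ',' }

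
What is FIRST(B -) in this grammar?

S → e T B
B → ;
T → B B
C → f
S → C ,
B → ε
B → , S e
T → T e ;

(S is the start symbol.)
FIRST sets of the non-terminals involved (from the grammar, by fixed-point iteration):
  FIRST(B) = { ',', ';', ε }

To compute FIRST(B -), process the symbols left to right:
Symbol B is a non-terminal. Add FIRST(B) \ {ε} = { ',', ';' }
B is nullable (ε ∈ FIRST(B)), continue to the next symbol.
Symbol - is a terminal. Add '-' and stop.
FIRST(B -) = { ',', '-', ';' }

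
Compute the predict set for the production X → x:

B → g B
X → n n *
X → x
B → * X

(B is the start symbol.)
{ 'x' }

PREDICT(X → x) = (FIRST(RHS) \ {ε}) ∪ (FOLLOW(X) if ε ∈ FIRST(RHS), i.e. RHS ⇒* ε)
FIRST(x) = { 'x' }
ε ∉ FIRST(x), so FOLLOW(X) is not added.
PREDICT(X → x) = { 'x' }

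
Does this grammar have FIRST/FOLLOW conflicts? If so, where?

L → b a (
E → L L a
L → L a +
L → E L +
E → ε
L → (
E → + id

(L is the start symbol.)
Yes. E → L L a with FOLLOW(E) on { '(', '+', 'b' }; E → '+' id with FOLLOW(E) on { '+' }

Nullable non-terminals: E.
FIRST sets used below: FIRST(L) = { '(', '+', 'b' }

E: nullable alternative(s) E → ε; FOLLOW(E) = { '(', '+', 'b' }
  E → L L a: FIRST \ {ε} = { '(', '+', 'b' } — overlaps FOLLOW(E) on { '(', '+', 'b' }: CONFLICT
  E → ε: FIRST \ {ε} = { } — this is the only nullable alternative, skip
  E → + id: FIRST \ {ε} = { '+' } — overlaps FOLLOW(E) on { '+' }: CONFLICT

L has no nullable alternative, so no FIRST/FOLLOW check is needed there.

So the grammar has 2 FIRST/FOLLOW conflicts (marked CONFLICT above).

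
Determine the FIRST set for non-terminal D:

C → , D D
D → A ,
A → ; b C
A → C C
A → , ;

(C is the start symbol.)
{ ',', ';' }

To compute FIRST(D), examine every production with D on the left-hand side, reading each right-hand side left to right until a non-nullable symbol is reached.

FIRST sets of the other non-terminals involved (by the same procedure, iterated to a fixed point):
  FIRST(A) = { ',', ';' }

From D → A ,:
  - A is a non-terminal: add FIRST(A) \ {ε} = { ',', ';' }
    A is not nullable, so stop

Collecting: FIRST(D) = { ',', ';' }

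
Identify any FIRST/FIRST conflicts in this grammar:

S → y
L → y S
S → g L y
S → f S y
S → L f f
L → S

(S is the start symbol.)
FIRST sets of the non-terminals at (or reachable through a nullable prefix from) the front of some alternative:
  FIRST(L) = { 'f', 'g', 'y' }
  FIRST(S) = { 'f', 'g', 'y' }

Productions for S:
  S → y: FIRST = { 'y' }
  S → g L y: FIRST = { 'g' }
  S → f S y: FIRST = { 'f' }
  S → L f f: FIRST = { 'f', 'g', 'y' }
Productions for L:
  L → y S: FIRST = { 'y' }
  L → S: FIRST = { 'f', 'g', 'y' }

Conflict for S: S → y and S → L f f
  Overlap: { 'y' }
Conflict for S: S → g L y and S → L f f
  Overlap: { 'g' }
Conflict for S: S → f S y and S → L f f
  Overlap: { 'f' }
Conflict for L: L → y S and L → S
  Overlap: { 'y' }

Answer: Yes. S → y / S → L f f on { 'y' }; S → g L y / S → L f f on { 'g' }; S → f S y / S → L f f on { 'f' }; L → y S / L → S on { 'y' }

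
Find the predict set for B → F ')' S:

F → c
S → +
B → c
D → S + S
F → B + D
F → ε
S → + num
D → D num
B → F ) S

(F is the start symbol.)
PREDICT(B → F ')' S) = (FIRST(RHS) \ {ε}) ∪ (FOLLOW(B) if ε ∈ FIRST(RHS), i.e. RHS ⇒* ε)
FIRST(F) = { ')', 'c', ε }
FIRST(F ')' S) = { ')', 'c' }
ε ∉ FIRST(F ')' S), so FOLLOW(B) is not added.
PREDICT(B → F ')' S) = { ')', 'c' }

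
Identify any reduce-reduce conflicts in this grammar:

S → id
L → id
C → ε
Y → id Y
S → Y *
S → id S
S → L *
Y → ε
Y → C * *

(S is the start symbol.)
Yes — I0: [C → .] vs [Y → .]; I5: [C → .] vs [L → id .]

A reduce-reduce conflict occurs when an LR(0) state has two complete items [A → α .] and [B → β .] — both call for a reduction, and with no lookahead the parser cannot choose between them.

Augment with S' → S and build the canonical LR(0) collection (I0 = CLOSURE({[S' → . S]}), then GOTO on every symbol after a dot until no new states appear). It has 12 states:
  I0: { [C → .], [L → . id], [S → . L *], [S → . Y *], [S → . id S], [S → . id], [S' → . S], [Y → . C * *], [Y → . id Y], [Y → .] }  — shift, 2 reduces
  I1: { [Y → C . * *] }  — shift
  I2: { [S → L . *] }  — shift
  I3: { [S' → S .] }  — accept
  I4: { [S → Y . *] }  — shift
  I5: { [C → .], [L → . id], [L → id .], [S → . L *], [S → . Y *], [S → . id S], [S → . id], [S → id . S], [S → id .], [Y → . C * *], [Y → . id Y], [Y → .], [Y → id . Y] }  — shift, 4 reduces
  I6: { [S → id S .] }  — reduce
  I7: { [S → Y . *], [Y → id Y .] }  — shift, reduce
  I8: { [S → Y * .] }  — reduce
  I9: { [S → L * .] }  — reduce
  I10: { [Y → C * . *] }  — shift
  I11: { [Y → C * * .] }  — reduce

I0 contains complete items [C → .], [Y → .] — reduce-reduce conflict.
I5 contains complete items [C → .], [L → id .], [S → id .], [Y → .] — reduce-reduce conflict.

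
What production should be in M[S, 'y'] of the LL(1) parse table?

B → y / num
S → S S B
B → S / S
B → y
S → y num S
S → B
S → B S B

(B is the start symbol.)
S → S S B, S → y num S, S → B, S → B S B

To find M[S, 'y'], we find productions for S where 'y' is in the predict set (PREDICT(N → α) = (FIRST(α) \ {ε}) ∪ (FOLLOW(N) if α ⇒* ε)).

Relevant sets:
  FIRST(S) = { 'y' }
  FIRST(B) = { 'y' }

S → S S B: PREDICT = { 'y' }
  'y' is in predict set, so this production goes in M[S, 'y']
S → y num S: PREDICT = { 'y' }
  'y' is in predict set, so this production goes in M[S, 'y']
S → B: PREDICT = { 'y' }
  'y' is in predict set, so this production goes in M[S, 'y']
S → B S B: PREDICT = { 'y' }
  'y' is in predict set, so this production goes in M[S, 'y']

M[S, 'y'] = S → S S B, S → y num S, S → B, S → B S B  (a multiply-defined cell — the grammar is not LL(1))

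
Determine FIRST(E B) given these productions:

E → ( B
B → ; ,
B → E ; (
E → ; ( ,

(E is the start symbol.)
FIRST sets of the non-terminals involved (from the grammar, by fixed-point iteration):
  FIRST(E) = { '(', ';' }

To compute FIRST(E B), process the symbols left to right:
Symbol E is a non-terminal. Add FIRST(E) \ {ε} = { '(', ';' }
E is not nullable (ε ∉ FIRST(E)), so stop here.
FIRST(E B) = { '(', ';' }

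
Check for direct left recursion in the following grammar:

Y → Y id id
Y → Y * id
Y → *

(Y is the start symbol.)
Yes, Y is left-recursive

Direct left recursion occurs when N → N α for some non-terminal N (the right-hand side begins with the left-hand side itself).

Y → Y id id: LEFT RECURSIVE (starts with Y)
Y → Y * id: LEFT RECURSIVE (starts with Y)
Y → *: starts with '*'

The grammar has direct left recursion on: Y.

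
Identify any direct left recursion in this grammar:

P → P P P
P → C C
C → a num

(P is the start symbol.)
Direct left recursion occurs when N → N α for some non-terminal N (the right-hand side begins with the left-hand side itself).

P → P P P: LEFT RECURSIVE (starts with P)
P → C C: starts with C
C → a num: starts with a

The grammar has direct left recursion on: P.

Answer: Yes, P is left-recursive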